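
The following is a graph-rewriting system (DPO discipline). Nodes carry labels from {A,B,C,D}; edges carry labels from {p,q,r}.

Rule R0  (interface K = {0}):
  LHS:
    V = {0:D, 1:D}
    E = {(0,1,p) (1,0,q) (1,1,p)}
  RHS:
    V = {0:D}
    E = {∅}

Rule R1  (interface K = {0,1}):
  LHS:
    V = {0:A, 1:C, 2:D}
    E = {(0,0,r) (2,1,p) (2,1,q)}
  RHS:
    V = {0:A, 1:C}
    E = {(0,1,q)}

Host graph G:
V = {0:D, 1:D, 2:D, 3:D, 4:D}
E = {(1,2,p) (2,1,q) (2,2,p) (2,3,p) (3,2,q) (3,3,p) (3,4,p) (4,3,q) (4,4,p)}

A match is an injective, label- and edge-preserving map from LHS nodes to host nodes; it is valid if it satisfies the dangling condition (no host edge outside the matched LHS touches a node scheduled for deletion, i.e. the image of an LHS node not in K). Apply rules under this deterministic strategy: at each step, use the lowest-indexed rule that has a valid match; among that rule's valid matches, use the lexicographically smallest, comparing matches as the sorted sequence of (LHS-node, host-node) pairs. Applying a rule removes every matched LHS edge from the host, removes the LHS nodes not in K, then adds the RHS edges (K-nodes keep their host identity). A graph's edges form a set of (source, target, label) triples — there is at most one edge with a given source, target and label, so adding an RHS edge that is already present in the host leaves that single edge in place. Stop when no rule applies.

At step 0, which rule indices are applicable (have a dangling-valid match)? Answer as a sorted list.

R0: 1 valid match — {0↦3, 1↦4}
R1: no valid match — LHS pattern not found

Answer: [R0]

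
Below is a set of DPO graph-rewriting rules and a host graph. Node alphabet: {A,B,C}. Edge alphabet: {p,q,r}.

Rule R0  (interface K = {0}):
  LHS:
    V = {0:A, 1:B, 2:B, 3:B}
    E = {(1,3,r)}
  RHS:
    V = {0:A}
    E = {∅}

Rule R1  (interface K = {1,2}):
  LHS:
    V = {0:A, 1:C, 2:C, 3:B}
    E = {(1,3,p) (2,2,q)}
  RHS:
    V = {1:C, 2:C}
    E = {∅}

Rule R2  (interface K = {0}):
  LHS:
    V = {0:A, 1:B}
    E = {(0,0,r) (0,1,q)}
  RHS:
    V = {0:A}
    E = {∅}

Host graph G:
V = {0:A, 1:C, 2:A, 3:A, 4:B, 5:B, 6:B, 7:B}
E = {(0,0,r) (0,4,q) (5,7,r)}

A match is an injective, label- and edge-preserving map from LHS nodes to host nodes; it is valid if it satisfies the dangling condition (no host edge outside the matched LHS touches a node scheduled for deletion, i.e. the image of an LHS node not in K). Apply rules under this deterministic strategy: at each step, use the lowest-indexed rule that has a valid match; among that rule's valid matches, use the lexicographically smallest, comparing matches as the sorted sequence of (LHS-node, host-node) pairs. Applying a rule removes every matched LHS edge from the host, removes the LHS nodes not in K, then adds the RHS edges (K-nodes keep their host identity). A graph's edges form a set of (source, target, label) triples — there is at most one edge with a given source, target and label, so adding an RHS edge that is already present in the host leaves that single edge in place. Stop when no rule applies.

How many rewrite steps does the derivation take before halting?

Answer: 2

Derivation:
initial: |V|=8 |E|=3  E = 0-r->0 0-q->4 5-r->7
step 1: apply R0 at {0↦0, 1↦5, 2↦6, 3↦7}  → |V|=5 |E|=2  E = 0-r->0 0-q->4
step 2: apply R2 at {0↦0, 1↦4}  → |V|=4 |E|=0  E = ∅
halt: no rule applies after step 2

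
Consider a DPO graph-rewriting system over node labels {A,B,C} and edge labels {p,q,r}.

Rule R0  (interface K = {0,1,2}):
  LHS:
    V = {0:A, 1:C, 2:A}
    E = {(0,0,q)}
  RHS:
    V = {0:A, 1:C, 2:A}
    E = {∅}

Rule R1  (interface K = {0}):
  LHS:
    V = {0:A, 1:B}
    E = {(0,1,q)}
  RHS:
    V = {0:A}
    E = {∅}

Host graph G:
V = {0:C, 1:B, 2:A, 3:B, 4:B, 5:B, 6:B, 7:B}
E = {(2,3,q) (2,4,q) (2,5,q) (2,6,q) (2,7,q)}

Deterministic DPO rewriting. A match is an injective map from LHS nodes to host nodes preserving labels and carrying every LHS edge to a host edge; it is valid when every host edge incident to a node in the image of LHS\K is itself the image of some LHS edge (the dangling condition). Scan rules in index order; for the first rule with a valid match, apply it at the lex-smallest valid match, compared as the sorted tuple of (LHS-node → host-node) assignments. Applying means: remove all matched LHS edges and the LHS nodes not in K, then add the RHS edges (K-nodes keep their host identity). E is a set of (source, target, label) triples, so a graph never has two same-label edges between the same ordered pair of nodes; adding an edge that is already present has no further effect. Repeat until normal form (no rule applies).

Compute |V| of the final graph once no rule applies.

initial: |V|=8 |E|=5  E = 2-q->3 2-q->4 2-q->5 2-q->6 2-q->7
step 1: apply R1 at {0↦2, 1↦3}  → |V|=7 |E|=4  E = 2-q->4 2-q->5 2-q->6 2-q->7
step 2: apply R1 at {0↦2, 1↦4}  → |V|=6 |E|=3  E = 2-q->5 2-q->6 2-q->7
step 3: apply R1 at {0↦2, 1↦5}  → |V|=5 |E|=2  E = 2-q->6 2-q->7
step 4: apply R1 at {0↦2, 1↦6}  → |V|=4 |E|=1  E = 2-q->7
step 5: apply R1 at {0↦2, 1↦7}  → |V|=3 |E|=0  E = ∅
halt: no rule applies after step 5
NF nodes: {0:C, 1:B, 2:A}

Answer: 3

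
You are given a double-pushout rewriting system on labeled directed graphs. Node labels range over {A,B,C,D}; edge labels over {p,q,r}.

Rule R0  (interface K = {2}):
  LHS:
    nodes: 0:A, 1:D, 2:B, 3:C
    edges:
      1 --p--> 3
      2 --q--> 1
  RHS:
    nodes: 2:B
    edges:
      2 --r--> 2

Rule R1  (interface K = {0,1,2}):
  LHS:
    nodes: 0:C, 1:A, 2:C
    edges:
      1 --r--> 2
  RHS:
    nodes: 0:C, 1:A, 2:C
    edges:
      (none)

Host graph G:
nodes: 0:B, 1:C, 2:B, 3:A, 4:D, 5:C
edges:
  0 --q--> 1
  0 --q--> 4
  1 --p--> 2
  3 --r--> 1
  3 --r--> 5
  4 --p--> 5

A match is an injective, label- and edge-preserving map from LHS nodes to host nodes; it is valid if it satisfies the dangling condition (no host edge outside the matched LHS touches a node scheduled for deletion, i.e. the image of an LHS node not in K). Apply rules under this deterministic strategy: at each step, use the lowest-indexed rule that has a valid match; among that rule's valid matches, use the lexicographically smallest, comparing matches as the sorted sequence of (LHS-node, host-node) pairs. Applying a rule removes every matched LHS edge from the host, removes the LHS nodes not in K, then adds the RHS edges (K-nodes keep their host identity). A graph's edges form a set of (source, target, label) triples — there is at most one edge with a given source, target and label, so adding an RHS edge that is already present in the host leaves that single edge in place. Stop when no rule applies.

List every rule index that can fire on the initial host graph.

Answer: [R1]

Steps:
R0: no valid match — 1 raw match, all fail dangling condition
R1: 2 valid matches — {0↦1, 1↦3, 2↦5}, {0↦5, 1↦3, 2↦1}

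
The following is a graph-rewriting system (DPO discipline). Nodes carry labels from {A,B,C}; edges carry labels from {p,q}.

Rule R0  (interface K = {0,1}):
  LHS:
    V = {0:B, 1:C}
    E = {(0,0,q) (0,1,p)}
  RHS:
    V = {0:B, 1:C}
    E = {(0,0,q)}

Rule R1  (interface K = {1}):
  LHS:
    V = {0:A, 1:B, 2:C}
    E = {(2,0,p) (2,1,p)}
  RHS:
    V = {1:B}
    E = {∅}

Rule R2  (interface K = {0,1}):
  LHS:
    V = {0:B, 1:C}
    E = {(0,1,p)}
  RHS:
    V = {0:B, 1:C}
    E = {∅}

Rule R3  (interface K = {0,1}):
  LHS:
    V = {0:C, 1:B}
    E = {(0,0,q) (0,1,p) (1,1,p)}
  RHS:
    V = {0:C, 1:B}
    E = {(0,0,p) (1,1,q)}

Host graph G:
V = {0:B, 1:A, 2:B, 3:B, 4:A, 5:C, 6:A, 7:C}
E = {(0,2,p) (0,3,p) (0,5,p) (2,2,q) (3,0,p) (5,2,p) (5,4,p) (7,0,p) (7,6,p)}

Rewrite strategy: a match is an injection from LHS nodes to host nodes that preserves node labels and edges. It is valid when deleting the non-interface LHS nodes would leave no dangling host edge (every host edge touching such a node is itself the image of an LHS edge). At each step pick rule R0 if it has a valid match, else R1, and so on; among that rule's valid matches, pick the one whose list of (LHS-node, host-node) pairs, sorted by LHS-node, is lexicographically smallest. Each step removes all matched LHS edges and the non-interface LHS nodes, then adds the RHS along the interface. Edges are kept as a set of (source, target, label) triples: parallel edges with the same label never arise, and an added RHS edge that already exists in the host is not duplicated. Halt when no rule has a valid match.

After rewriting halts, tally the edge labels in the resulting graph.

start.  V:8 E:9  edges: 0-p->2 0-p->3 0-p->5 2-q->2 3-p->0 5-p->2 5-p->4 7-p->0 7-p->6
1. fire R1 via {0↦6, 1↦0, 2↦7}  →  V:6 E:7  edges: 0-p->2 0-p->3 0-p->5 2-q->2 3-p->0 5-p->2 5-p->4
2. fire R2 via {0↦0, 1↦5}  →  V:6 E:6  edges: 0-p->2 0-p->3 2-q->2 3-p->0 5-p->2 5-p->4
3. fire R1 via {0↦4, 1↦2, 2↦5}  →  V:4 E:4  edges: 0-p->2 0-p->3 2-q->2 3-p->0
final graph: no rule applies after step 3
NF edges: [(0, 2, 'p'), (0, 3, 'p'), (2, 2, 'q'), (3, 0, 'p')]

Answer: p:3 q:1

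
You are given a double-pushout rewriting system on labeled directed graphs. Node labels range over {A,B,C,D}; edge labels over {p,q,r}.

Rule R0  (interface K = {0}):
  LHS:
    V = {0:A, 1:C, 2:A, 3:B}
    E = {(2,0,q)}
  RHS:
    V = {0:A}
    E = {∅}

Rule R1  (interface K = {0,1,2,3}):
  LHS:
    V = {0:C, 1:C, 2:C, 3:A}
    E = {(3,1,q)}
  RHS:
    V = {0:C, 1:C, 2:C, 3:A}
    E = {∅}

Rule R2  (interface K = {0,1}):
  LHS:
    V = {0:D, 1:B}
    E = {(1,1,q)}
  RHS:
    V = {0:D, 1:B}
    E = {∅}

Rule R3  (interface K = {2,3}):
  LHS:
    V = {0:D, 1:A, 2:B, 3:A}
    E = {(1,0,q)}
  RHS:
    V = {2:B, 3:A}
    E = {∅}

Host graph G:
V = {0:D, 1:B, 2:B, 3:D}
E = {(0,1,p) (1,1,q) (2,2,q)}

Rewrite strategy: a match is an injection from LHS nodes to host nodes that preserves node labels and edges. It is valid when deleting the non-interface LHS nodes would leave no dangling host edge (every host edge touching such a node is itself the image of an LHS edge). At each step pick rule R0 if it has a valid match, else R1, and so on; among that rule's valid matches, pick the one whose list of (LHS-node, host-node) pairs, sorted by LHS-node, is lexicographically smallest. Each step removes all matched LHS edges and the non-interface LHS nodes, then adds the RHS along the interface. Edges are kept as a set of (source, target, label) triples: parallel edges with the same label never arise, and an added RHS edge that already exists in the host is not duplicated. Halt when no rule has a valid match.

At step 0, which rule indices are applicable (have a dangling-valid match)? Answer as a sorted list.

R0: no valid match — LHS pattern not found
R1: no valid match — LHS pattern not found
R2: 4 valid matches — {0↦0, 1↦1}, {0↦0, 1↦2}, {0↦3, 1↦1} (+1 more)
R3: no valid match — LHS pattern not found

Answer: [R2]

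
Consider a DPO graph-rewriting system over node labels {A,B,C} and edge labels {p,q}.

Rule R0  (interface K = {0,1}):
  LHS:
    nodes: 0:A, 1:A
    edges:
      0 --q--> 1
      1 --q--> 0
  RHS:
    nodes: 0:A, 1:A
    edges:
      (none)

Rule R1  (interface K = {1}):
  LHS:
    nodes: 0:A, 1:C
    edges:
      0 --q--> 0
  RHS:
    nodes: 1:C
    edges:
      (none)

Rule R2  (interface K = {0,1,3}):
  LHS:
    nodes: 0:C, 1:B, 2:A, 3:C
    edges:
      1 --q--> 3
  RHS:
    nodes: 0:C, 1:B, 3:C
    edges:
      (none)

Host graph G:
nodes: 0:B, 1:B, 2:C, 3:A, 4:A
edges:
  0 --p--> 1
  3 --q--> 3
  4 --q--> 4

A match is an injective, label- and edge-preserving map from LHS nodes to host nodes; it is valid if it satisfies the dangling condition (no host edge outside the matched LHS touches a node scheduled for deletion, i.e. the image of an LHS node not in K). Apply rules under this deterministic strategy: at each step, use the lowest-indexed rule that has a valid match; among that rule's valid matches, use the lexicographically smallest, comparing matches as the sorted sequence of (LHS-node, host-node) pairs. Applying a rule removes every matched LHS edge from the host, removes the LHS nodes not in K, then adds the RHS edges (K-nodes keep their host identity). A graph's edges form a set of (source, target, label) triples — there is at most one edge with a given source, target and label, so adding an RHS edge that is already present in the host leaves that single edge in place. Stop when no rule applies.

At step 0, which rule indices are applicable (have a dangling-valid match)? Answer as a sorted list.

Answer: [R1]

Rewrite trace:
R0: no valid match — LHS pattern not found
R1: 2 valid matches — {0↦3, 1↦2}, {0↦4, 1↦2}
R2: no valid match — LHS pattern not found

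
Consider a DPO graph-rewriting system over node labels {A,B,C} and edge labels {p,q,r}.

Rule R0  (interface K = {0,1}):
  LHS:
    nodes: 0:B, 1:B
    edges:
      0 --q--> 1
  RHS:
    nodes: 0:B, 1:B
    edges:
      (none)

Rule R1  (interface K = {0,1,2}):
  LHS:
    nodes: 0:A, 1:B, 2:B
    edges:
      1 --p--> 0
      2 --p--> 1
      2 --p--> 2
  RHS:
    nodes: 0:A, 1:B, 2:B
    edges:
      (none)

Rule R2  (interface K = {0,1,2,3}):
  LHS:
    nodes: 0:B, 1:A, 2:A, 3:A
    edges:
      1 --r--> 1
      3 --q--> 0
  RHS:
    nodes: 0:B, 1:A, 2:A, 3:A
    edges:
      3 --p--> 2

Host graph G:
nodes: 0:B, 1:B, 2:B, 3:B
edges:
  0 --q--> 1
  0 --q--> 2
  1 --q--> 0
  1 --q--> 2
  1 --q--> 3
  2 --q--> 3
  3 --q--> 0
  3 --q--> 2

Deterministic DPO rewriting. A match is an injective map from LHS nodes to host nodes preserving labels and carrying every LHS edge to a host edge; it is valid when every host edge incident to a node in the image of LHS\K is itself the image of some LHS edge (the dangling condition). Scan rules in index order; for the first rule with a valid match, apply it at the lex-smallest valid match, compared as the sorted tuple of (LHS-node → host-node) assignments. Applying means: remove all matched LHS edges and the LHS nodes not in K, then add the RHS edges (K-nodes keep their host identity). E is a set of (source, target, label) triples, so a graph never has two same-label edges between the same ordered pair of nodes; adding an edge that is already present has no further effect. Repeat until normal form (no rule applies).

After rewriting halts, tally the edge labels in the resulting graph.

Answer: (no edges)

Steps:
[0] host  ⇒  4 nodes, 8 edges  {0-q->1 0-q->2 1-q->0 1-q->2 1-q->3 2-q->3 3-q->0 3-q->2}
[1] R0 @ {0↦0, 1↦1}  ⇒  4 nodes, 7 edges  {0-q->2 1-q->0 1-q->2 1-q->3 2-q->3 3-q->0 3-q->2}
[2] R0 @ {0↦0, 1↦2}  ⇒  4 nodes, 6 edges  {1-q->0 1-q->2 1-q->3 2-q->3 3-q->0 3-q->2}
[3] R0 @ {0↦1, 1↦0}  ⇒  4 nodes, 5 edges  {1-q->2 1-q->3 2-q->3 3-q->0 3-q->2}
[4] R0 @ {0↦1, 1↦2}  ⇒  4 nodes, 4 edges  {1-q->3 2-q->3 3-q->0 3-q->2}
[5] R0 @ {0↦1, 1↦3}  ⇒  4 nodes, 3 edges  {2-q->3 3-q->0 3-q->2}
[6] R0 @ {0↦2, 1↦3}  ⇒  4 nodes, 2 edges  {3-q->0 3-q->2}
[7] R0 @ {0↦3, 1↦0}  ⇒  4 nodes, 1 edges  {3-q->2}
[8] R0 @ {0↦3, 1↦2}  ⇒  4 nodes, 0 edges  {∅}
final graph: no rule applies after step 8
NF edges: []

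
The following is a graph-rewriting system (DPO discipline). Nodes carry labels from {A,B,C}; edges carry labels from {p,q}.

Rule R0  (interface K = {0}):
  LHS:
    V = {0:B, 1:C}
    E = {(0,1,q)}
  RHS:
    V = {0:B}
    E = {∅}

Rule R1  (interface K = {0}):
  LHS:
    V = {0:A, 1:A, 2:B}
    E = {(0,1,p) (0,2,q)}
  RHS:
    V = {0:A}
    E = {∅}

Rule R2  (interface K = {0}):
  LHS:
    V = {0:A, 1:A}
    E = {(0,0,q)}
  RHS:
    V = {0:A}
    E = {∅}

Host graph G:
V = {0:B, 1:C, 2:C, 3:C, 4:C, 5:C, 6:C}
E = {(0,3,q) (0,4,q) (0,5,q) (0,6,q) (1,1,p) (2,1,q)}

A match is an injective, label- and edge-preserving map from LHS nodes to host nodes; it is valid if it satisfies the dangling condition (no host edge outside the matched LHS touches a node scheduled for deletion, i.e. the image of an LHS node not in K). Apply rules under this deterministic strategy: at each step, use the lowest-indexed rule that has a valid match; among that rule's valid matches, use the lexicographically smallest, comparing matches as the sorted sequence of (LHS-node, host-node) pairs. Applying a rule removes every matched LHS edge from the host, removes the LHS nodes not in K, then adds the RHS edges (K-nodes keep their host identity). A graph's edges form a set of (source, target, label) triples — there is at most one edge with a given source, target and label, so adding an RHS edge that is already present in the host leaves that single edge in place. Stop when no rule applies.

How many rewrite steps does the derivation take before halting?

initial: |V|=7 |E|=6  E = 0-q->3 0-q->4 0-q->5 0-q->6 1-p->1 2-q->1
step 1: apply R0 at {0↦0, 1↦3}  → |V|=6 |E|=5  E = 0-q->4 0-q->5 0-q->6 1-p->1 2-q->1
step 2: apply R0 at {0↦0, 1↦4}  → |V|=5 |E|=4  E = 0-q->5 0-q->6 1-p->1 2-q->1
step 3: apply R0 at {0↦0, 1↦5}  → |V|=4 |E|=3  E = 0-q->6 1-p->1 2-q->1
step 4: apply R0 at {0↦0, 1↦6}  → |V|=3 |E|=2  E = 1-p->1 2-q->1
halt: no rule applies after step 4

Answer: 4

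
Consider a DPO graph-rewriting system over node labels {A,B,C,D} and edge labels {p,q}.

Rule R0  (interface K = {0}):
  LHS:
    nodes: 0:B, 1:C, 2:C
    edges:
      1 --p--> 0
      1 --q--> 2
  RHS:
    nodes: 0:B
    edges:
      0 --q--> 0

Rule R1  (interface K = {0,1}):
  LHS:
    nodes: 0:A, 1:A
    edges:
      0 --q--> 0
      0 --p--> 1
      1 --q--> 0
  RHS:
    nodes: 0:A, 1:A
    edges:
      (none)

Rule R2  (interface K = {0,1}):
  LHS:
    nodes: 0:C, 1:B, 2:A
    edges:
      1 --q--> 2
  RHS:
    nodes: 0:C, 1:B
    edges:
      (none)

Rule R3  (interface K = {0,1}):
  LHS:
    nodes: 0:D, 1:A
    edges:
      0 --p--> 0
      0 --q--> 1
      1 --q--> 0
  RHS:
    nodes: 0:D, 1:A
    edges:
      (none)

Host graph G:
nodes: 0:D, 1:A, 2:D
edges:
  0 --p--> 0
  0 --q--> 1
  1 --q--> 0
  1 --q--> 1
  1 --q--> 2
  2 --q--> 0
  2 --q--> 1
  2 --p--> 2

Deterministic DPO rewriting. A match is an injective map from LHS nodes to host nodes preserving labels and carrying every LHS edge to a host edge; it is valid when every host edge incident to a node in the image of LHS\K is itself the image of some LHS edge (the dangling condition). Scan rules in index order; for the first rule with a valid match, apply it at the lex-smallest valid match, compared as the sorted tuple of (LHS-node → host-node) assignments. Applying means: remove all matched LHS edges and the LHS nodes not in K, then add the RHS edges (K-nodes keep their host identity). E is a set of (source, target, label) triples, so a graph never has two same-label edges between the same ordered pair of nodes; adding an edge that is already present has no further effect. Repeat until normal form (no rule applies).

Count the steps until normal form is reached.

[0] host  ⇒  3 nodes, 8 edges  {0-p->0 0-q->1 1-q->0 1-q->1 1-q->2 2-q->0 2-q->1 2-p->2}
[1] R3 @ {0↦0, 1↦1}  ⇒  3 nodes, 5 edges  {1-q->1 1-q->2 2-q->0 2-q->1 2-p->2}
[2] R3 @ {0↦2, 1↦1}  ⇒  3 nodes, 2 edges  {1-q->1 2-q->0}
halt: no rule applies after step 2

Answer: 2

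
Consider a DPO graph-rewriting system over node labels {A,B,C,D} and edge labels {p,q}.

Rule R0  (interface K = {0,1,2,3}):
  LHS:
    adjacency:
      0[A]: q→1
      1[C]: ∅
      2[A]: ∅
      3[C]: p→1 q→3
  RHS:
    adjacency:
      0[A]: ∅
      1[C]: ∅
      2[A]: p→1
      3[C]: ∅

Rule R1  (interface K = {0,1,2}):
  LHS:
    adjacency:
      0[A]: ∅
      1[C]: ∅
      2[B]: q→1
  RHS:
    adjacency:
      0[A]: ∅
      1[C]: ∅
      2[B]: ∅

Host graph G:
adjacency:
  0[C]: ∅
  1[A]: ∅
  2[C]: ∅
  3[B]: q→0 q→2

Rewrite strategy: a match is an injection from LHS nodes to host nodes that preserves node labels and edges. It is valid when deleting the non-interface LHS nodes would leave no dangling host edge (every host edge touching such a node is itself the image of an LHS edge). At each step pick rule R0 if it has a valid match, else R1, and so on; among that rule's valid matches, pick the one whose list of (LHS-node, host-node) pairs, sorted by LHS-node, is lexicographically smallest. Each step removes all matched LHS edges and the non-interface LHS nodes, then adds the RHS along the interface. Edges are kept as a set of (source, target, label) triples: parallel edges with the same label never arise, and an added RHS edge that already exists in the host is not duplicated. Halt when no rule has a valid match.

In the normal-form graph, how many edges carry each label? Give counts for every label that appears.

Answer: (no edges)

Derivation:
start.  V:4 E:2  edges: 3-q->0 3-q->2
1. fire R1 via {0↦1, 1↦0, 2↦3}  →  V:4 E:1  edges: 3-q->2
2. fire R1 via {0↦1, 1↦2, 2↦3}  →  V:4 E:0  edges: ∅
normal form: no rule applies after step 2
NF edges: []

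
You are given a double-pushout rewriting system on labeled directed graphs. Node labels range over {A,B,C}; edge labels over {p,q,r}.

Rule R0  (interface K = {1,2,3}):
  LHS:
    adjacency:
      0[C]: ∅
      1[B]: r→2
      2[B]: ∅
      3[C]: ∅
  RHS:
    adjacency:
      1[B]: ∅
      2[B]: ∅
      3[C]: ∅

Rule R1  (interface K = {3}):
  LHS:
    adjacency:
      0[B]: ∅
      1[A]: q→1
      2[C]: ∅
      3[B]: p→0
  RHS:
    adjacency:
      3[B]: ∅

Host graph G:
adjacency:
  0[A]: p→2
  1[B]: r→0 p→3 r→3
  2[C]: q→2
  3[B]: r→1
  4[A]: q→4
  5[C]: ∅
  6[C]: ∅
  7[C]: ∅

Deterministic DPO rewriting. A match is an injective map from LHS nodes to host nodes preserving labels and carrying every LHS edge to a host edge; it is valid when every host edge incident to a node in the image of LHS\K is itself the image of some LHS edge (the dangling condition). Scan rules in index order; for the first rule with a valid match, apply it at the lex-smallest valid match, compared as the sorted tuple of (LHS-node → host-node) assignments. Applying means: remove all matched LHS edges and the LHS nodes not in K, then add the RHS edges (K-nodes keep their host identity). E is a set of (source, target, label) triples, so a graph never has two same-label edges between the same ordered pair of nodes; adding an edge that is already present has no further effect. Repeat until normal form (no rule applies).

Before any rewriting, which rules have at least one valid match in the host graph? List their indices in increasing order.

R0: 18 valid matches — {0↦5, 1↦1, 2↦3, 3↦2}, {0↦5, 1↦1, 2↦3, 3↦6}, {0↦5, 1↦1, 2↦3, 3↦7} (+15 more)
R1: no valid match — 4 raw matches, all fail dangling condition

Answer: [R0]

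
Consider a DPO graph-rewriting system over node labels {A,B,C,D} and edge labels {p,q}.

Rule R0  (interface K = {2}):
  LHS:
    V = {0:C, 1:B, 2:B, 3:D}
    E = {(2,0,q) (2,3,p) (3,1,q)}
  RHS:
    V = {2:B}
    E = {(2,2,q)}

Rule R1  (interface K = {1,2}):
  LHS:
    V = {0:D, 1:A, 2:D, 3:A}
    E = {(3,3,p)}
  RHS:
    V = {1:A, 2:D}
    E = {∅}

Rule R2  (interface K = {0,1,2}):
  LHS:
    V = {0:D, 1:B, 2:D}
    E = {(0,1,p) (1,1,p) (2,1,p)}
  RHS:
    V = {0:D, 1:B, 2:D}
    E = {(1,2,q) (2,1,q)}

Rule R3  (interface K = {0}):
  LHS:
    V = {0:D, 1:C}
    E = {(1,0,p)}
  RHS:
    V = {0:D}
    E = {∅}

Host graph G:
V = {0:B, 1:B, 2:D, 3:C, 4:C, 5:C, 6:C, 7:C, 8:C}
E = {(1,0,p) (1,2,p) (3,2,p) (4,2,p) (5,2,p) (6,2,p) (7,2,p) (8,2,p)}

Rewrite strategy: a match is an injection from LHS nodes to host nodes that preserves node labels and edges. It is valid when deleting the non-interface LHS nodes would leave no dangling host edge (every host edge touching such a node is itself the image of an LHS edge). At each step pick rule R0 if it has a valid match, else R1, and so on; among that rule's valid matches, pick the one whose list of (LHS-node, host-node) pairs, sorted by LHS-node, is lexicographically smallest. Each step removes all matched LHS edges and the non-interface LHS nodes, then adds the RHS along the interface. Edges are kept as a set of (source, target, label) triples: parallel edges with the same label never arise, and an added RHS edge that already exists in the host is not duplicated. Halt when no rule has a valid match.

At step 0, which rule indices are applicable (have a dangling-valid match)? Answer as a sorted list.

Answer: [R3]

Rewrite trace:
R0: no valid match — LHS pattern not found
R1: no valid match — LHS pattern not found
R2: no valid match — LHS pattern not found
R3: 6 valid matches — {0↦2, 1↦3}, {0↦2, 1↦4}, {0↦2, 1↦5} (+3 more)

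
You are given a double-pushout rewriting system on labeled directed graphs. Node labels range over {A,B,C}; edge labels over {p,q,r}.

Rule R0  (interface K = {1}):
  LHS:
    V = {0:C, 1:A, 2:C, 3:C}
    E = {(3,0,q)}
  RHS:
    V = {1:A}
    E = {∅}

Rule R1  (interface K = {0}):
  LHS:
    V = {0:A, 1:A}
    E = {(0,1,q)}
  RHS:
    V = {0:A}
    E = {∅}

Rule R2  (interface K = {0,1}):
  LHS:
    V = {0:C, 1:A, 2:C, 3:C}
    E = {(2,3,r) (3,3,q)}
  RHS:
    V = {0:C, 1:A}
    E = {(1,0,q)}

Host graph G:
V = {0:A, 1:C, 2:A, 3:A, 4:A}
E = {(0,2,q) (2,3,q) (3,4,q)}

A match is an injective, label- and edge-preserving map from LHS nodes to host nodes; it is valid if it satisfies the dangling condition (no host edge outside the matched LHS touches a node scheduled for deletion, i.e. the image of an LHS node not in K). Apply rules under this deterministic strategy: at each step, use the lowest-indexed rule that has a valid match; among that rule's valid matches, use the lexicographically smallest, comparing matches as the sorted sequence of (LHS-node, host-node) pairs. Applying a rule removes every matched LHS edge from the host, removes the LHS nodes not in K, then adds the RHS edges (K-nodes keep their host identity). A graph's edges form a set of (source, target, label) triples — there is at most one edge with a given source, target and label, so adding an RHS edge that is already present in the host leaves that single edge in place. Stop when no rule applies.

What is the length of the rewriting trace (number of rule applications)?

start.  V:5 E:3  edges: 0-q->2 2-q->3 3-q->4
1. fire R1 via {0↦3, 1↦4}  →  V:4 E:2  edges: 0-q->2 2-q->3
2. fire R1 via {0↦2, 1↦3}  →  V:3 E:1  edges: 0-q->2
3. fire R1 via {0↦0, 1↦2}  →  V:2 E:0  edges: ∅
halt: no rule applies after step 3

Answer: 3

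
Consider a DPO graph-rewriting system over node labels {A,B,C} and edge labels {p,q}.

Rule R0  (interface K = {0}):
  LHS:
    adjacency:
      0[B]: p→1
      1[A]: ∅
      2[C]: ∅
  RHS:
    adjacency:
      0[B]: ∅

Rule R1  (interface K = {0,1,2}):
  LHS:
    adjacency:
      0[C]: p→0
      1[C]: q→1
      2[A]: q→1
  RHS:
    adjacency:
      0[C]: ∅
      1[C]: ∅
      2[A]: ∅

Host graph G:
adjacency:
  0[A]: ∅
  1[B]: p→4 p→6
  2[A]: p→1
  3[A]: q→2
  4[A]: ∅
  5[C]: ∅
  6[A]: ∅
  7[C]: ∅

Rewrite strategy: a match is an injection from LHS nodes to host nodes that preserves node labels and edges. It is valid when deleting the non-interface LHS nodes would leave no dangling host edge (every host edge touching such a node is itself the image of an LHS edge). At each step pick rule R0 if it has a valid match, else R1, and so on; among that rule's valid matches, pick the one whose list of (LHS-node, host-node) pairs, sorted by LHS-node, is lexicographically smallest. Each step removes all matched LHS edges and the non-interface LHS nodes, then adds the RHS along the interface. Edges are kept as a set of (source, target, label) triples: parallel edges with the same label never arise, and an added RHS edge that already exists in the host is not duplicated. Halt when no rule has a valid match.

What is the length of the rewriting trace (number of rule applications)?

initial: |V|=8 |E|=4  E = 1-p->4 1-p->6 2-p->1 3-q->2
step 1: apply R0 at {0↦1, 1↦4, 2↦5}  → |V|=6 |E|=3  E = 1-p->6 2-p->1 3-q->2
step 2: apply R0 at {0↦1, 1↦6, 2↦7}  → |V|=4 |E|=2  E = 2-p->1 3-q->2
halt: no rule applies after step 2

Answer: 2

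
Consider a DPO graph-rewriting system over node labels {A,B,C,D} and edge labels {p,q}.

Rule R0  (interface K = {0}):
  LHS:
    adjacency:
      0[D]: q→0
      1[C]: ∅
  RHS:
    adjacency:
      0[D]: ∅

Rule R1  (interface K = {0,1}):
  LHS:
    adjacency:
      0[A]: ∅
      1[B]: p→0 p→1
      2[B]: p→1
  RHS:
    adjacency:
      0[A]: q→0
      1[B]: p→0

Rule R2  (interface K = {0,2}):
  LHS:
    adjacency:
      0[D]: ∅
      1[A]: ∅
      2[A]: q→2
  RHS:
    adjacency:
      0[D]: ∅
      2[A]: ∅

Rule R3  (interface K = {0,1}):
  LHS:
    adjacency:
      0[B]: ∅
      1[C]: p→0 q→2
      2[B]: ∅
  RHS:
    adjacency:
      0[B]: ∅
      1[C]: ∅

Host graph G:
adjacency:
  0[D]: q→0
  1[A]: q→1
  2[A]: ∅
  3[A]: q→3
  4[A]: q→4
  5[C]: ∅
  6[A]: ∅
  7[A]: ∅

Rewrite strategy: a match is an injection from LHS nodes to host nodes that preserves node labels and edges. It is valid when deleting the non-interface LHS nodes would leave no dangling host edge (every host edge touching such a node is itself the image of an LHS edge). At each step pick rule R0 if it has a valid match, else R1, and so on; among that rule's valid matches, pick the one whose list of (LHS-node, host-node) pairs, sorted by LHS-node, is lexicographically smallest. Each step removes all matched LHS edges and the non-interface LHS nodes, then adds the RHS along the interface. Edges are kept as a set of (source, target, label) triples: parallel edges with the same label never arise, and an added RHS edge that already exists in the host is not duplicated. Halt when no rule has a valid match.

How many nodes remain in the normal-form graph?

initial: |V|=8 |E|=4  E = 0-q->0 1-q->1 3-q->3 4-q->4
step 1: apply R0 at {0↦0, 1↦5}  → |V|=7 |E|=3  E = 1-q->1 3-q->3 4-q->4
step 2: apply R2 at {0↦0, 1↦2, 2↦1}  → |V|=6 |E|=2  E = 3-q->3 4-q->4
step 3: apply R2 at {0↦0, 1↦1, 2↦3}  → |V|=5 |E|=1  E = 4-q->4
step 4: apply R2 at {0↦0, 1↦3, 2↦4}  → |V|=4 |E|=0  E = ∅
normal form: no rule applies after step 4
NF nodes: {0:D, 4:A, 6:A, 7:A}

Answer: 4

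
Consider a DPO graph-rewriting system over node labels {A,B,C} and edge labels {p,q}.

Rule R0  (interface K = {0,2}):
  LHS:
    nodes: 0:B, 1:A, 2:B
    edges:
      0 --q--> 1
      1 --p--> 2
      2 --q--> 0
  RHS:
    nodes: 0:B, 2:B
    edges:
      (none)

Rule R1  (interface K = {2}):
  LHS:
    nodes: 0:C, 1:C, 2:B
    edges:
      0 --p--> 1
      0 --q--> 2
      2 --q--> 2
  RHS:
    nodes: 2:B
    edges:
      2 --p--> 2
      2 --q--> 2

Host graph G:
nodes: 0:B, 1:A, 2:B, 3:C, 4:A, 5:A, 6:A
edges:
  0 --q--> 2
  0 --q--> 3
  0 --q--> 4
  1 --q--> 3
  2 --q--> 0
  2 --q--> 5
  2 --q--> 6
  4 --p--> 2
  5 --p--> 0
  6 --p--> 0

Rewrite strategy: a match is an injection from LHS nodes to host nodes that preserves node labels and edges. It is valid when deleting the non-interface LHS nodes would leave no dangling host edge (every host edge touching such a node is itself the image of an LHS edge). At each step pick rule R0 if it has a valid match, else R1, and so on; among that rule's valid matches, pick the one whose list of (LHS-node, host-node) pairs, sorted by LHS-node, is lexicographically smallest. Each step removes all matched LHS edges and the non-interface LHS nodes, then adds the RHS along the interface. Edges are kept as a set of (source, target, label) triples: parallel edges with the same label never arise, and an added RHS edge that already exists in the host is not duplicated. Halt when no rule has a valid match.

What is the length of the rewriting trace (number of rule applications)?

Answer: 2

Steps:
start.  V:7 E:10  edges: 0-q->2 0-q->3 0-q->4 1-q->3 2-q->0 2-q->5 2-q->6 4-p->2 5-p->0 6-p->0
1. fire R0 via {0↦0, 1↦4, 2↦2}  →  V:6 E:7  edges: 0-q->2 0-q->3 1-q->3 2-q->5 2-q->6 5-p->0 6-p->0
2. fire R0 via {0↦2, 1↦5, 2↦0}  →  V:5 E:4  edges: 0-q->3 1-q->3 2-q->6 6-p->0
final graph: no rule applies after step 2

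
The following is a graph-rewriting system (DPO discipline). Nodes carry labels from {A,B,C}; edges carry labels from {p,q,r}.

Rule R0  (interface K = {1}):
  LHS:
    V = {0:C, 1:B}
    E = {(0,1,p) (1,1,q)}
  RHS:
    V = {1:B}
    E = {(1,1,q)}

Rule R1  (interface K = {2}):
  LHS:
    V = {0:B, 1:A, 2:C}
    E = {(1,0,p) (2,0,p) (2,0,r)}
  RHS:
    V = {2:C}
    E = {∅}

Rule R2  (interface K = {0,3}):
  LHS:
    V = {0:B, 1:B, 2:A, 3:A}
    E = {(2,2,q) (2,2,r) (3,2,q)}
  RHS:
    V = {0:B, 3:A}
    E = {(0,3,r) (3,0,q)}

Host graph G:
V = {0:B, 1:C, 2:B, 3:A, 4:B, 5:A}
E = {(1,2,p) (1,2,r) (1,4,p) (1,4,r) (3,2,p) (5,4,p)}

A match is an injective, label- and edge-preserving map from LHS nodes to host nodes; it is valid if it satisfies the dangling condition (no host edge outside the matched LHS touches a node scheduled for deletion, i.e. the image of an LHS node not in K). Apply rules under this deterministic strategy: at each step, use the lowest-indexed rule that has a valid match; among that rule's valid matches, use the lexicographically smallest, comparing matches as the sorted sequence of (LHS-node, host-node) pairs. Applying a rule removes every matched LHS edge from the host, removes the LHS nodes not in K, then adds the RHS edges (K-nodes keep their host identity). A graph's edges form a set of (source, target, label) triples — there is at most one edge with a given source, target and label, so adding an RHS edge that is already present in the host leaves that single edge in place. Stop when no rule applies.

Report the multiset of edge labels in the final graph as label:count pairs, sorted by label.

start.  V:6 E:6  edges: 1-p->2 1-r->2 1-p->4 1-r->4 3-p->2 5-p->4
1. fire R1 via {0↦2, 1↦3, 2↦1}  →  V:4 E:3  edges: 1-p->4 1-r->4 5-p->4
2. fire R1 via {0↦4, 1↦5, 2↦1}  →  V:2 E:0  edges: ∅
halt: no rule applies after step 2
NF edges: []

Answer: (no edges)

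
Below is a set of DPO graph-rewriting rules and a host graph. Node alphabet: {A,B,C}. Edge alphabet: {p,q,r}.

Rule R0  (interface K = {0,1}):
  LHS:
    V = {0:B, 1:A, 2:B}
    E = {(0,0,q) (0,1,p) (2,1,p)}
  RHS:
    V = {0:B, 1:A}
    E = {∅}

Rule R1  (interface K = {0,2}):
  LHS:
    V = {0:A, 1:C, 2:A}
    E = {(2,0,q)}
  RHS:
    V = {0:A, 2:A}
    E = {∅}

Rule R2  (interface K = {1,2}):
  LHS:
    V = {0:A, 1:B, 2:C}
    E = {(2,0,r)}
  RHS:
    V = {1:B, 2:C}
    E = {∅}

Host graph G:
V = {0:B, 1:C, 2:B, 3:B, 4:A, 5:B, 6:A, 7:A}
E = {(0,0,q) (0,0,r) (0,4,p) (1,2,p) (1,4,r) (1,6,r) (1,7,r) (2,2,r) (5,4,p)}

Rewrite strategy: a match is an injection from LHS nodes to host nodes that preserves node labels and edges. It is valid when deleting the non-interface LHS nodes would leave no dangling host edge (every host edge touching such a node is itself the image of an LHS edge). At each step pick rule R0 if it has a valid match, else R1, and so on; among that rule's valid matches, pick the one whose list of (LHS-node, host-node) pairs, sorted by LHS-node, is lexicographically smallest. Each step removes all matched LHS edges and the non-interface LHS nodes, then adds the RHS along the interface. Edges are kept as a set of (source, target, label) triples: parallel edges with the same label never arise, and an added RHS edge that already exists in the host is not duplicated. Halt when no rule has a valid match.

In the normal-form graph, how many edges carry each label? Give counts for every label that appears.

Answer: p:1 r:2

Rewrite trace:
[0] host  ⇒  8 nodes, 9 edges  {0-q->0 0-r->0 0-p->4 1-p->2 1-r->4 1-r->6 1-r->7 2-r->2 5-p->4}
[1] R0 @ {0↦0, 1↦4, 2↦5}  ⇒  7 nodes, 6 edges  {0-r->0 1-p->2 1-r->4 1-r->6 1-r->7 2-r->2}
[2] R2 @ {0↦4, 1↦0, 2↦1}  ⇒  6 nodes, 5 edges  {0-r->0 1-p->2 1-r->6 1-r->7 2-r->2}
[3] R2 @ {0↦6, 1↦0, 2↦1}  ⇒  5 nodes, 4 edges  {0-r->0 1-p->2 1-r->7 2-r->2}
[4] R2 @ {0↦7, 1↦0, 2↦1}  ⇒  4 nodes, 3 edges  {0-r->0 1-p->2 2-r->2}
halt: no rule applies after step 4
NF edges: [(0, 0, 'r'), (1, 2, 'p'), (2, 2, 'r')]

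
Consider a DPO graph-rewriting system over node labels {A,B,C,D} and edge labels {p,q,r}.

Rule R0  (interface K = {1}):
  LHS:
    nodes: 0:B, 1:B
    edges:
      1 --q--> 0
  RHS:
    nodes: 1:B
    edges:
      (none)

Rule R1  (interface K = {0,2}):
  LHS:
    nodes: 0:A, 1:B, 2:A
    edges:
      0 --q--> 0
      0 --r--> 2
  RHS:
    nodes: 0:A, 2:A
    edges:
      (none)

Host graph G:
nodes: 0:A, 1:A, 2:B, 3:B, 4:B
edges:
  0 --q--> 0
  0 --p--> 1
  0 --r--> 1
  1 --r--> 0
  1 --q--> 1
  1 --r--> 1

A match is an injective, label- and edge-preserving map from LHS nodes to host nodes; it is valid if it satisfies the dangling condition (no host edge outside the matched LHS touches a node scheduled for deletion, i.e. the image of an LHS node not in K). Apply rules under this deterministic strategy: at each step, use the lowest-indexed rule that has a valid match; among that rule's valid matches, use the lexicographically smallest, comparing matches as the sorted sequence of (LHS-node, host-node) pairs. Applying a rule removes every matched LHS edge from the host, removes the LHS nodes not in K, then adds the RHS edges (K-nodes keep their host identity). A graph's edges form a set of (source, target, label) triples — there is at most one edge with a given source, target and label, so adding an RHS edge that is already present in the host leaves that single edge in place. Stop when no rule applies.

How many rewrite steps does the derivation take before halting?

initial: |V|=5 |E|=6  E = 0-q->0 0-p->1 0-r->1 1-r->0 1-q->1 1-r->1
step 1: apply R1 at {0↦0, 1↦2, 2↦1}  → |V|=4 |E|=4  E = 0-p->1 1-r->0 1-q->1 1-r->1
step 2: apply R1 at {0↦1, 1↦3, 2↦0}  → |V|=3 |E|=2  E = 0-p->1 1-r->1
final graph: no rule applies after step 2

Answer: 2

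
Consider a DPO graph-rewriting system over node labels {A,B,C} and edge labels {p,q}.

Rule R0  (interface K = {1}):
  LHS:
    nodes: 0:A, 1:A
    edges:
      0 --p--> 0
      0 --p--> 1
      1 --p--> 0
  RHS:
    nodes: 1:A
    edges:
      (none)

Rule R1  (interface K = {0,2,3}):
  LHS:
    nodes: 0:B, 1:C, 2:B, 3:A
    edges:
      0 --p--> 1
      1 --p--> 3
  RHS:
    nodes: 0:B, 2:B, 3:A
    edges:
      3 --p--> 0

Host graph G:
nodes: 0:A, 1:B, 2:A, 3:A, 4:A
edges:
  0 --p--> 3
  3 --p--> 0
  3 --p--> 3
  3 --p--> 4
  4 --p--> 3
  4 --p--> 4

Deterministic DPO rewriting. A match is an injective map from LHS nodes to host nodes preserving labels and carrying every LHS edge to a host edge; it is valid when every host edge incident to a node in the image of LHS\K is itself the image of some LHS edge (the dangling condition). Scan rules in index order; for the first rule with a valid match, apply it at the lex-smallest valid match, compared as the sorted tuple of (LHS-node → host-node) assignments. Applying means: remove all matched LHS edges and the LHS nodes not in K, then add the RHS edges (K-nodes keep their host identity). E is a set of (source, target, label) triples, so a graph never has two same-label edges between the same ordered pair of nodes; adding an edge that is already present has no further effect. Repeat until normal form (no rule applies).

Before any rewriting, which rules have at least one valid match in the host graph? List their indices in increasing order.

Answer: [R0]

Derivation:
R0: 1 valid match — {0↦4, 1↦3}
R1: no valid match — LHS pattern not found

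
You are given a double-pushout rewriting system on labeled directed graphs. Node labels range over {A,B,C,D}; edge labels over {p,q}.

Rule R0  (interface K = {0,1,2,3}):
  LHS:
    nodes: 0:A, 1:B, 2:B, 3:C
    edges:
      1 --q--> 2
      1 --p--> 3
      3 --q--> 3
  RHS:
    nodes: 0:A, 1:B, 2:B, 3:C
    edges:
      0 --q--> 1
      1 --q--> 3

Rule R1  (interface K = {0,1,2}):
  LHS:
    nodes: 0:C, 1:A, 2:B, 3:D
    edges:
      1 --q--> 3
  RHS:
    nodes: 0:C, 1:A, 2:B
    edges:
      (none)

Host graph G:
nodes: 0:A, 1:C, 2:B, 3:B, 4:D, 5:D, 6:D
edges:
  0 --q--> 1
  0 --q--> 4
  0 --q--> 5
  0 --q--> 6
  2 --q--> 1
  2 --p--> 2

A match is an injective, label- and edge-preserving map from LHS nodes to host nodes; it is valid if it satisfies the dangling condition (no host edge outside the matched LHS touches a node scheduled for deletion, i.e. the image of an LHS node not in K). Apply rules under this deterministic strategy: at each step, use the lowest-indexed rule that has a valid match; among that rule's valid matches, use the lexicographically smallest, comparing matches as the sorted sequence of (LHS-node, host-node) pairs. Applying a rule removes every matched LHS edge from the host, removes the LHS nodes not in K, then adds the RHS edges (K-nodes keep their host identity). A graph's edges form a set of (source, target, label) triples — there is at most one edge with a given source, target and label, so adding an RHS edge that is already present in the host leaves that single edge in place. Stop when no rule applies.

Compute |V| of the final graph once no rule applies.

start.  V:7 E:6  edges: 0-q->1 0-q->4 0-q->5 0-q->6 2-q->1 2-p->2
1. fire R1 via {0↦1, 1↦0, 2↦2, 3↦4}  →  V:6 E:5  edges: 0-q->1 0-q->5 0-q->6 2-q->1 2-p->2
2. fire R1 via {0↦1, 1↦0, 2↦2, 3↦5}  →  V:5 E:4  edges: 0-q->1 0-q->6 2-q->1 2-p->2
3. fire R1 via {0↦1, 1↦0, 2↦2, 3↦6}  →  V:4 E:3  edges: 0-q->1 2-q->1 2-p->2
halt: no rule applies after step 3
NF nodes: {0:A, 1:C, 2:B, 3:B}

Answer: 4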